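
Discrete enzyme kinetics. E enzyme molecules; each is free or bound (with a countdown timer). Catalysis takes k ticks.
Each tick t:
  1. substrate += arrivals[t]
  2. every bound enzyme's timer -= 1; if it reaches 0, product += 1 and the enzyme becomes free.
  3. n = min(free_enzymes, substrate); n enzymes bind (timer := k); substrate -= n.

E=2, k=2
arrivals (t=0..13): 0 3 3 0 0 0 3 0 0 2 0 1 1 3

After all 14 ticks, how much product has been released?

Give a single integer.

t=0: arr=0 -> substrate=0 bound=0 product=0
t=1: arr=3 -> substrate=1 bound=2 product=0
t=2: arr=3 -> substrate=4 bound=2 product=0
t=3: arr=0 -> substrate=2 bound=2 product=2
t=4: arr=0 -> substrate=2 bound=2 product=2
t=5: arr=0 -> substrate=0 bound=2 product=4
t=6: arr=3 -> substrate=3 bound=2 product=4
t=7: arr=0 -> substrate=1 bound=2 product=6
t=8: arr=0 -> substrate=1 bound=2 product=6
t=9: arr=2 -> substrate=1 bound=2 product=8
t=10: arr=0 -> substrate=1 bound=2 product=8
t=11: arr=1 -> substrate=0 bound=2 product=10
t=12: arr=1 -> substrate=1 bound=2 product=10
t=13: arr=3 -> substrate=2 bound=2 product=12

Answer: 12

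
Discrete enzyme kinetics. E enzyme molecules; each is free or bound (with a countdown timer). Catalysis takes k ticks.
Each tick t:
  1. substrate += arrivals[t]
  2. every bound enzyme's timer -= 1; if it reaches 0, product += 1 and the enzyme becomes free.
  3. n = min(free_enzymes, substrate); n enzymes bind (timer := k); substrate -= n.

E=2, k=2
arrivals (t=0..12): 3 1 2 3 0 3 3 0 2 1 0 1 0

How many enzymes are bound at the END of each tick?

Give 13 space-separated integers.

Answer: 2 2 2 2 2 2 2 2 2 2 2 2 2

Derivation:
t=0: arr=3 -> substrate=1 bound=2 product=0
t=1: arr=1 -> substrate=2 bound=2 product=0
t=2: arr=2 -> substrate=2 bound=2 product=2
t=3: arr=3 -> substrate=5 bound=2 product=2
t=4: arr=0 -> substrate=3 bound=2 product=4
t=5: arr=3 -> substrate=6 bound=2 product=4
t=6: arr=3 -> substrate=7 bound=2 product=6
t=7: arr=0 -> substrate=7 bound=2 product=6
t=8: arr=2 -> substrate=7 bound=2 product=8
t=9: arr=1 -> substrate=8 bound=2 product=8
t=10: arr=0 -> substrate=6 bound=2 product=10
t=11: arr=1 -> substrate=7 bound=2 product=10
t=12: arr=0 -> substrate=5 bound=2 product=12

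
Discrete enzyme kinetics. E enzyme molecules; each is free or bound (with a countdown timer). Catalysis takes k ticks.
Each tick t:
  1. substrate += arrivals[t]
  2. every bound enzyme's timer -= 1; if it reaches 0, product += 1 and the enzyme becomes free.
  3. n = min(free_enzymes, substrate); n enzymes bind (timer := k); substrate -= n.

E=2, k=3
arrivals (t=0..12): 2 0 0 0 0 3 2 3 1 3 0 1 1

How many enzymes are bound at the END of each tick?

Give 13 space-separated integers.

Answer: 2 2 2 0 0 2 2 2 2 2 2 2 2

Derivation:
t=0: arr=2 -> substrate=0 bound=2 product=0
t=1: arr=0 -> substrate=0 bound=2 product=0
t=2: arr=0 -> substrate=0 bound=2 product=0
t=3: arr=0 -> substrate=0 bound=0 product=2
t=4: arr=0 -> substrate=0 bound=0 product=2
t=5: arr=3 -> substrate=1 bound=2 product=2
t=6: arr=2 -> substrate=3 bound=2 product=2
t=7: arr=3 -> substrate=6 bound=2 product=2
t=8: arr=1 -> substrate=5 bound=2 product=4
t=9: arr=3 -> substrate=8 bound=2 product=4
t=10: arr=0 -> substrate=8 bound=2 product=4
t=11: arr=1 -> substrate=7 bound=2 product=6
t=12: arr=1 -> substrate=8 bound=2 product=6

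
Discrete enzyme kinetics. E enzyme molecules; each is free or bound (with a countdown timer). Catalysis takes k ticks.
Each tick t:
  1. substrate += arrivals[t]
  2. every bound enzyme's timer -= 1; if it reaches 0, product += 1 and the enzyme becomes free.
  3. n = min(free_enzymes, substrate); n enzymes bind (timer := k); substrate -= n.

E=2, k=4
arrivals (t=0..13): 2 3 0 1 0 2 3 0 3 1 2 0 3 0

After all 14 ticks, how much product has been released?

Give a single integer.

t=0: arr=2 -> substrate=0 bound=2 product=0
t=1: arr=3 -> substrate=3 bound=2 product=0
t=2: arr=0 -> substrate=3 bound=2 product=0
t=3: arr=1 -> substrate=4 bound=2 product=0
t=4: arr=0 -> substrate=2 bound=2 product=2
t=5: arr=2 -> substrate=4 bound=2 product=2
t=6: arr=3 -> substrate=7 bound=2 product=2
t=7: arr=0 -> substrate=7 bound=2 product=2
t=8: arr=3 -> substrate=8 bound=2 product=4
t=9: arr=1 -> substrate=9 bound=2 product=4
t=10: arr=2 -> substrate=11 bound=2 product=4
t=11: arr=0 -> substrate=11 bound=2 product=4
t=12: arr=3 -> substrate=12 bound=2 product=6
t=13: arr=0 -> substrate=12 bound=2 product=6

Answer: 6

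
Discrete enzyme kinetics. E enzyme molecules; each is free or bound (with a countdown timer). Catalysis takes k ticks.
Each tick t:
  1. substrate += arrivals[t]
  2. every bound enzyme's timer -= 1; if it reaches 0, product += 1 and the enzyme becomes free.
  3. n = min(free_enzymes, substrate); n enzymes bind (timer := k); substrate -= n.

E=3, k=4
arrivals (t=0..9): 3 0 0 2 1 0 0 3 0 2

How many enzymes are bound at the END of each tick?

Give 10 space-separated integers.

t=0: arr=3 -> substrate=0 bound=3 product=0
t=1: arr=0 -> substrate=0 bound=3 product=0
t=2: arr=0 -> substrate=0 bound=3 product=0
t=3: arr=2 -> substrate=2 bound=3 product=0
t=4: arr=1 -> substrate=0 bound=3 product=3
t=5: arr=0 -> substrate=0 bound=3 product=3
t=6: arr=0 -> substrate=0 bound=3 product=3
t=7: arr=3 -> substrate=3 bound=3 product=3
t=8: arr=0 -> substrate=0 bound=3 product=6
t=9: arr=2 -> substrate=2 bound=3 product=6

Answer: 3 3 3 3 3 3 3 3 3 3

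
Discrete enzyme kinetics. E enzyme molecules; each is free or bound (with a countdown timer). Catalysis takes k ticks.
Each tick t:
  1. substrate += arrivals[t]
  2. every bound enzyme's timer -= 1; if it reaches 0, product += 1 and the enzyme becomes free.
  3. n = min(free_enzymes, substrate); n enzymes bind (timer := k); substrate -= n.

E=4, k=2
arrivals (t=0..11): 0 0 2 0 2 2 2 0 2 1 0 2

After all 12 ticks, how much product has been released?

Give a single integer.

Answer: 11

Derivation:
t=0: arr=0 -> substrate=0 bound=0 product=0
t=1: arr=0 -> substrate=0 bound=0 product=0
t=2: arr=2 -> substrate=0 bound=2 product=0
t=3: arr=0 -> substrate=0 bound=2 product=0
t=4: arr=2 -> substrate=0 bound=2 product=2
t=5: arr=2 -> substrate=0 bound=4 product=2
t=6: arr=2 -> substrate=0 bound=4 product=4
t=7: arr=0 -> substrate=0 bound=2 product=6
t=8: arr=2 -> substrate=0 bound=2 product=8
t=9: arr=1 -> substrate=0 bound=3 product=8
t=10: arr=0 -> substrate=0 bound=1 product=10
t=11: arr=2 -> substrate=0 bound=2 product=11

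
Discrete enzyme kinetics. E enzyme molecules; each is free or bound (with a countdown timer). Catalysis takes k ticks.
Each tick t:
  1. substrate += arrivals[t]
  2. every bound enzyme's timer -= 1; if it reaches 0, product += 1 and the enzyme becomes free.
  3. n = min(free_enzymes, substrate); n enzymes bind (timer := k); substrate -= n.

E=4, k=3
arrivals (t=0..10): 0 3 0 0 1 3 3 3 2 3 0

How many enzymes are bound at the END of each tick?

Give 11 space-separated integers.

Answer: 0 3 3 3 1 4 4 4 4 4 4

Derivation:
t=0: arr=0 -> substrate=0 bound=0 product=0
t=1: arr=3 -> substrate=0 bound=3 product=0
t=2: arr=0 -> substrate=0 bound=3 product=0
t=3: arr=0 -> substrate=0 bound=3 product=0
t=4: arr=1 -> substrate=0 bound=1 product=3
t=5: arr=3 -> substrate=0 bound=4 product=3
t=6: arr=3 -> substrate=3 bound=4 product=3
t=7: arr=3 -> substrate=5 bound=4 product=4
t=8: arr=2 -> substrate=4 bound=4 product=7
t=9: arr=3 -> substrate=7 bound=4 product=7
t=10: arr=0 -> substrate=6 bound=4 product=8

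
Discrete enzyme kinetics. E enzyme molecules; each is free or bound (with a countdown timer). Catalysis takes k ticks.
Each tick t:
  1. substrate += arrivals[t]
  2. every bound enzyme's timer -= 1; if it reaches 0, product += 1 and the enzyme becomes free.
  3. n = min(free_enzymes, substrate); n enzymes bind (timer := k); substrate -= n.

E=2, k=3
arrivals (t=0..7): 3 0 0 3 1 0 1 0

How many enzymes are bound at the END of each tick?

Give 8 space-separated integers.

Answer: 2 2 2 2 2 2 2 2

Derivation:
t=0: arr=3 -> substrate=1 bound=2 product=0
t=1: arr=0 -> substrate=1 bound=2 product=0
t=2: arr=0 -> substrate=1 bound=2 product=0
t=3: arr=3 -> substrate=2 bound=2 product=2
t=4: arr=1 -> substrate=3 bound=2 product=2
t=5: arr=0 -> substrate=3 bound=2 product=2
t=6: arr=1 -> substrate=2 bound=2 product=4
t=7: arr=0 -> substrate=2 bound=2 product=4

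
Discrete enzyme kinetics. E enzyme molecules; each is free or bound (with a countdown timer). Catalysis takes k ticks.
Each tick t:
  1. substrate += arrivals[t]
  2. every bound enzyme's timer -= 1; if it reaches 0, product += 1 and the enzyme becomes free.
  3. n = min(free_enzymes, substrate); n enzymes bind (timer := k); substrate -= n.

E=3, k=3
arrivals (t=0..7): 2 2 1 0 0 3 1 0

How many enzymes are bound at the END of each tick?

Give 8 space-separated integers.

Answer: 2 3 3 3 2 3 3 3

Derivation:
t=0: arr=2 -> substrate=0 bound=2 product=0
t=1: arr=2 -> substrate=1 bound=3 product=0
t=2: arr=1 -> substrate=2 bound=3 product=0
t=3: arr=0 -> substrate=0 bound=3 product=2
t=4: arr=0 -> substrate=0 bound=2 product=3
t=5: arr=3 -> substrate=2 bound=3 product=3
t=6: arr=1 -> substrate=1 bound=3 product=5
t=7: arr=0 -> substrate=1 bound=3 product=5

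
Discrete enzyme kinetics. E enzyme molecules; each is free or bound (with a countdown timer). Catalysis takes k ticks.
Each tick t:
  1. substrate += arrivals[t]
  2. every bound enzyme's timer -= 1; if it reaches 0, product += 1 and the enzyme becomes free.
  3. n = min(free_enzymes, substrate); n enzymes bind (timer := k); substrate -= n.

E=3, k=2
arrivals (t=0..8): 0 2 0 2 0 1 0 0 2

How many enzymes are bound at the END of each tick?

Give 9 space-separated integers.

t=0: arr=0 -> substrate=0 bound=0 product=0
t=1: arr=2 -> substrate=0 bound=2 product=0
t=2: arr=0 -> substrate=0 bound=2 product=0
t=3: arr=2 -> substrate=0 bound=2 product=2
t=4: arr=0 -> substrate=0 bound=2 product=2
t=5: arr=1 -> substrate=0 bound=1 product=4
t=6: arr=0 -> substrate=0 bound=1 product=4
t=7: arr=0 -> substrate=0 bound=0 product=5
t=8: arr=2 -> substrate=0 bound=2 product=5

Answer: 0 2 2 2 2 1 1 0 2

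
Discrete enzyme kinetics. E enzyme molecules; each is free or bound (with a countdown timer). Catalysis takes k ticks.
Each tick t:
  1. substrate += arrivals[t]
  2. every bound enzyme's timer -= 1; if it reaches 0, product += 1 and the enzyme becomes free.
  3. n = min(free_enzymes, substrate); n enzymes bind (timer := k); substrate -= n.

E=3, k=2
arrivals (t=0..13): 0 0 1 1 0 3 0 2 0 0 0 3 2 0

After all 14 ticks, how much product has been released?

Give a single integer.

t=0: arr=0 -> substrate=0 bound=0 product=0
t=1: arr=0 -> substrate=0 bound=0 product=0
t=2: arr=1 -> substrate=0 bound=1 product=0
t=3: arr=1 -> substrate=0 bound=2 product=0
t=4: arr=0 -> substrate=0 bound=1 product=1
t=5: arr=3 -> substrate=0 bound=3 product=2
t=6: arr=0 -> substrate=0 bound=3 product=2
t=7: arr=2 -> substrate=0 bound=2 product=5
t=8: arr=0 -> substrate=0 bound=2 product=5
t=9: arr=0 -> substrate=0 bound=0 product=7
t=10: arr=0 -> substrate=0 bound=0 product=7
t=11: arr=3 -> substrate=0 bound=3 product=7
t=12: arr=2 -> substrate=2 bound=3 product=7
t=13: arr=0 -> substrate=0 bound=2 product=10

Answer: 10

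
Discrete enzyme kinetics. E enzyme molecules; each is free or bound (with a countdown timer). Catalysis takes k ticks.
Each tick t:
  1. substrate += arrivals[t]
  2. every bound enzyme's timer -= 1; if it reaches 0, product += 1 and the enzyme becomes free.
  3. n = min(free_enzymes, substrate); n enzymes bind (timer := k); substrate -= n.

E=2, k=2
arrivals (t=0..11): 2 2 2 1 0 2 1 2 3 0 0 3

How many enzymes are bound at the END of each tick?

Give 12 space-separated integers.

t=0: arr=2 -> substrate=0 bound=2 product=0
t=1: arr=2 -> substrate=2 bound=2 product=0
t=2: arr=2 -> substrate=2 bound=2 product=2
t=3: arr=1 -> substrate=3 bound=2 product=2
t=4: arr=0 -> substrate=1 bound=2 product=4
t=5: arr=2 -> substrate=3 bound=2 product=4
t=6: arr=1 -> substrate=2 bound=2 product=6
t=7: arr=2 -> substrate=4 bound=2 product=6
t=8: arr=3 -> substrate=5 bound=2 product=8
t=9: arr=0 -> substrate=5 bound=2 product=8
t=10: arr=0 -> substrate=3 bound=2 product=10
t=11: arr=3 -> substrate=6 bound=2 product=10

Answer: 2 2 2 2 2 2 2 2 2 2 2 2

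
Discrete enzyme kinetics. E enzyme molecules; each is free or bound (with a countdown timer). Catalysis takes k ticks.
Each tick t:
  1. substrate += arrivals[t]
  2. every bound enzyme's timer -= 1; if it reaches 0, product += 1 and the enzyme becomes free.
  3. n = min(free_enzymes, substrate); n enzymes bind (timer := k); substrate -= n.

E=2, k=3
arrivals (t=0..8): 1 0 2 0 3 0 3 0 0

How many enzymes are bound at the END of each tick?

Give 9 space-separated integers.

t=0: arr=1 -> substrate=0 bound=1 product=0
t=1: arr=0 -> substrate=0 bound=1 product=0
t=2: arr=2 -> substrate=1 bound=2 product=0
t=3: arr=0 -> substrate=0 bound=2 product=1
t=4: arr=3 -> substrate=3 bound=2 product=1
t=5: arr=0 -> substrate=2 bound=2 product=2
t=6: arr=3 -> substrate=4 bound=2 product=3
t=7: arr=0 -> substrate=4 bound=2 product=3
t=8: arr=0 -> substrate=3 bound=2 product=4

Answer: 1 1 2 2 2 2 2 2 2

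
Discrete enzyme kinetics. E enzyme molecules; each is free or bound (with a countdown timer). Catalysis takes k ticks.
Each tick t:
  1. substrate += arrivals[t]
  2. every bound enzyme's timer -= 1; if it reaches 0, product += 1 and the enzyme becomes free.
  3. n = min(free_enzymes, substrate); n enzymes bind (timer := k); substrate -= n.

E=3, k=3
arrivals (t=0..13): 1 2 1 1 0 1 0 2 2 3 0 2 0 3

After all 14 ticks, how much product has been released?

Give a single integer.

Answer: 11

Derivation:
t=0: arr=1 -> substrate=0 bound=1 product=0
t=1: arr=2 -> substrate=0 bound=3 product=0
t=2: arr=1 -> substrate=1 bound=3 product=0
t=3: arr=1 -> substrate=1 bound=3 product=1
t=4: arr=0 -> substrate=0 bound=2 product=3
t=5: arr=1 -> substrate=0 bound=3 product=3
t=6: arr=0 -> substrate=0 bound=2 product=4
t=7: arr=2 -> substrate=0 bound=3 product=5
t=8: arr=2 -> substrate=1 bound=3 product=6
t=9: arr=3 -> substrate=4 bound=3 product=6
t=10: arr=0 -> substrate=2 bound=3 product=8
t=11: arr=2 -> substrate=3 bound=3 product=9
t=12: arr=0 -> substrate=3 bound=3 product=9
t=13: arr=3 -> substrate=4 bound=3 product=11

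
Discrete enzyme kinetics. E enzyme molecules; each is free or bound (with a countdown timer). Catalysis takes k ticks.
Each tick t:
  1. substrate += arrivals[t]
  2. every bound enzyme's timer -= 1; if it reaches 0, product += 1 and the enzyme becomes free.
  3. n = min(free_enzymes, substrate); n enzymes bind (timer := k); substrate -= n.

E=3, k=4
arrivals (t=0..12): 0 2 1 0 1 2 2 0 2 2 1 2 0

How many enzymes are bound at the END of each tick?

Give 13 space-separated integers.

t=0: arr=0 -> substrate=0 bound=0 product=0
t=1: arr=2 -> substrate=0 bound=2 product=0
t=2: arr=1 -> substrate=0 bound=3 product=0
t=3: arr=0 -> substrate=0 bound=3 product=0
t=4: arr=1 -> substrate=1 bound=3 product=0
t=5: arr=2 -> substrate=1 bound=3 product=2
t=6: arr=2 -> substrate=2 bound=3 product=3
t=7: arr=0 -> substrate=2 bound=3 product=3
t=8: arr=2 -> substrate=4 bound=3 product=3
t=9: arr=2 -> substrate=4 bound=3 product=5
t=10: arr=1 -> substrate=4 bound=3 product=6
t=11: arr=2 -> substrate=6 bound=3 product=6
t=12: arr=0 -> substrate=6 bound=3 product=6

Answer: 0 2 3 3 3 3 3 3 3 3 3 3 3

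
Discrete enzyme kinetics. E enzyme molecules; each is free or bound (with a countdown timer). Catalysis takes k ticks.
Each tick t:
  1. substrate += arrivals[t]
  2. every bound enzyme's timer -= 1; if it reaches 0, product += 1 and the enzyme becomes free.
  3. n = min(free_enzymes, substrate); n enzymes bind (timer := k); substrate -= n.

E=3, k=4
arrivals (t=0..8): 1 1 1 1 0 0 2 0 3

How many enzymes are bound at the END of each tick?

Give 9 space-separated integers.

Answer: 1 2 3 3 3 2 3 3 3

Derivation:
t=0: arr=1 -> substrate=0 bound=1 product=0
t=1: arr=1 -> substrate=0 bound=2 product=0
t=2: arr=1 -> substrate=0 bound=3 product=0
t=3: arr=1 -> substrate=1 bound=3 product=0
t=4: arr=0 -> substrate=0 bound=3 product=1
t=5: arr=0 -> substrate=0 bound=2 product=2
t=6: arr=2 -> substrate=0 bound=3 product=3
t=7: arr=0 -> substrate=0 bound=3 product=3
t=8: arr=3 -> substrate=2 bound=3 product=4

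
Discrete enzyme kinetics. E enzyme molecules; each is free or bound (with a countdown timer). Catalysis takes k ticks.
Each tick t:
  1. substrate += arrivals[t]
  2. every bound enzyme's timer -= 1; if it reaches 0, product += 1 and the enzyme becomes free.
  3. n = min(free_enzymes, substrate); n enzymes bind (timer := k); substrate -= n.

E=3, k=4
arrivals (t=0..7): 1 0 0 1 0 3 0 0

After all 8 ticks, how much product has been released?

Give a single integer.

t=0: arr=1 -> substrate=0 bound=1 product=0
t=1: arr=0 -> substrate=0 bound=1 product=0
t=2: arr=0 -> substrate=0 bound=1 product=0
t=3: arr=1 -> substrate=0 bound=2 product=0
t=4: arr=0 -> substrate=0 bound=1 product=1
t=5: arr=3 -> substrate=1 bound=3 product=1
t=6: arr=0 -> substrate=1 bound=3 product=1
t=7: arr=0 -> substrate=0 bound=3 product=2

Answer: 2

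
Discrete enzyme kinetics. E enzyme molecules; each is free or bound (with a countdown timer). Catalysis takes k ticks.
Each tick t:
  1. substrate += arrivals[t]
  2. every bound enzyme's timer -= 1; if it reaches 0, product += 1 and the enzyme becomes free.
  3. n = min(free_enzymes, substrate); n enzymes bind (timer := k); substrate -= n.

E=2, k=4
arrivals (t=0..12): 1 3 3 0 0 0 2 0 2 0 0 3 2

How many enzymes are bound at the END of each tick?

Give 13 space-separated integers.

t=0: arr=1 -> substrate=0 bound=1 product=0
t=1: arr=3 -> substrate=2 bound=2 product=0
t=2: arr=3 -> substrate=5 bound=2 product=0
t=3: arr=0 -> substrate=5 bound=2 product=0
t=4: arr=0 -> substrate=4 bound=2 product=1
t=5: arr=0 -> substrate=3 bound=2 product=2
t=6: arr=2 -> substrate=5 bound=2 product=2
t=7: arr=0 -> substrate=5 bound=2 product=2
t=8: arr=2 -> substrate=6 bound=2 product=3
t=9: arr=0 -> substrate=5 bound=2 product=4
t=10: arr=0 -> substrate=5 bound=2 product=4
t=11: arr=3 -> substrate=8 bound=2 product=4
t=12: arr=2 -> substrate=9 bound=2 product=5

Answer: 1 2 2 2 2 2 2 2 2 2 2 2 2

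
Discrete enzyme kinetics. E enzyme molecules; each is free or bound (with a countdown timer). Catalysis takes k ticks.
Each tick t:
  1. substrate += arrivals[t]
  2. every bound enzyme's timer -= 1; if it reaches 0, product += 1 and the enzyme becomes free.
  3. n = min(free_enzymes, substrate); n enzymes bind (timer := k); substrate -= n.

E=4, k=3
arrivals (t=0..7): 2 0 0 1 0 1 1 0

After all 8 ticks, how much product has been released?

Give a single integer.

t=0: arr=2 -> substrate=0 bound=2 product=0
t=1: arr=0 -> substrate=0 bound=2 product=0
t=2: arr=0 -> substrate=0 bound=2 product=0
t=3: arr=1 -> substrate=0 bound=1 product=2
t=4: arr=0 -> substrate=0 bound=1 product=2
t=5: arr=1 -> substrate=0 bound=2 product=2
t=6: arr=1 -> substrate=0 bound=2 product=3
t=7: arr=0 -> substrate=0 bound=2 product=3

Answer: 3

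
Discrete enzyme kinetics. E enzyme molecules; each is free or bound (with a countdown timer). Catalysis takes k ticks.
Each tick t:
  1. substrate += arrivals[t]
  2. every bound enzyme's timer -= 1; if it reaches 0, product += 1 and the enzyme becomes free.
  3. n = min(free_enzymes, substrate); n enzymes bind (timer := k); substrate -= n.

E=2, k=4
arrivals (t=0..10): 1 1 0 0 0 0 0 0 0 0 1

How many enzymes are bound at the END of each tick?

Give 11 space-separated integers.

t=0: arr=1 -> substrate=0 bound=1 product=0
t=1: arr=1 -> substrate=0 bound=2 product=0
t=2: arr=0 -> substrate=0 bound=2 product=0
t=3: arr=0 -> substrate=0 bound=2 product=0
t=4: arr=0 -> substrate=0 bound=1 product=1
t=5: arr=0 -> substrate=0 bound=0 product=2
t=6: arr=0 -> substrate=0 bound=0 product=2
t=7: arr=0 -> substrate=0 bound=0 product=2
t=8: arr=0 -> substrate=0 bound=0 product=2
t=9: arr=0 -> substrate=0 bound=0 product=2
t=10: arr=1 -> substrate=0 bound=1 product=2

Answer: 1 2 2 2 1 0 0 0 0 0 1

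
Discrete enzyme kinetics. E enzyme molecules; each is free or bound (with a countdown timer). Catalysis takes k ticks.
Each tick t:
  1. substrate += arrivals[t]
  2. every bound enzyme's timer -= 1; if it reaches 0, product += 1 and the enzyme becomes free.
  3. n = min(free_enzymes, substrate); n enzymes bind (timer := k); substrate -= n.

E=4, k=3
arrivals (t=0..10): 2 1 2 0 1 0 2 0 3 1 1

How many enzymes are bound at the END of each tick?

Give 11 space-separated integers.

Answer: 2 3 4 3 3 2 3 2 4 4 4

Derivation:
t=0: arr=2 -> substrate=0 bound=2 product=0
t=1: arr=1 -> substrate=0 bound=3 product=0
t=2: arr=2 -> substrate=1 bound=4 product=0
t=3: arr=0 -> substrate=0 bound=3 product=2
t=4: arr=1 -> substrate=0 bound=3 product=3
t=5: arr=0 -> substrate=0 bound=2 product=4
t=6: arr=2 -> substrate=0 bound=3 product=5
t=7: arr=0 -> substrate=0 bound=2 product=6
t=8: arr=3 -> substrate=1 bound=4 product=6
t=9: arr=1 -> substrate=0 bound=4 product=8
t=10: arr=1 -> substrate=1 bound=4 product=8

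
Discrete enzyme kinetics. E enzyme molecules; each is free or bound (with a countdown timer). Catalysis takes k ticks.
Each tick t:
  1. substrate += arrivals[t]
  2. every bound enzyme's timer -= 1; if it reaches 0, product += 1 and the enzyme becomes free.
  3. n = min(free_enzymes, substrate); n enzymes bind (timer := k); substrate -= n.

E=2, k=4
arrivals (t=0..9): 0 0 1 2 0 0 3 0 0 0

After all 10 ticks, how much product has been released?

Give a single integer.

Answer: 2

Derivation:
t=0: arr=0 -> substrate=0 bound=0 product=0
t=1: arr=0 -> substrate=0 bound=0 product=0
t=2: arr=1 -> substrate=0 bound=1 product=0
t=3: arr=2 -> substrate=1 bound=2 product=0
t=4: arr=0 -> substrate=1 bound=2 product=0
t=5: arr=0 -> substrate=1 bound=2 product=0
t=6: arr=3 -> substrate=3 bound=2 product=1
t=7: arr=0 -> substrate=2 bound=2 product=2
t=8: arr=0 -> substrate=2 bound=2 product=2
t=9: arr=0 -> substrate=2 bound=2 product=2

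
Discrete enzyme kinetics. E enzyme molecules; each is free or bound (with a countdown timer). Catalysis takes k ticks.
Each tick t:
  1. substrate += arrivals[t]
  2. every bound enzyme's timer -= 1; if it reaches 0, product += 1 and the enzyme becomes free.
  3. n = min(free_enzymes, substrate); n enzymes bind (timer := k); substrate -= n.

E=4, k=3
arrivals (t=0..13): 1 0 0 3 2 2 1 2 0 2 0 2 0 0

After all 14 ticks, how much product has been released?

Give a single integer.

Answer: 13

Derivation:
t=0: arr=1 -> substrate=0 bound=1 product=0
t=1: arr=0 -> substrate=0 bound=1 product=0
t=2: arr=0 -> substrate=0 bound=1 product=0
t=3: arr=3 -> substrate=0 bound=3 product=1
t=4: arr=2 -> substrate=1 bound=4 product=1
t=5: arr=2 -> substrate=3 bound=4 product=1
t=6: arr=1 -> substrate=1 bound=4 product=4
t=7: arr=2 -> substrate=2 bound=4 product=5
t=8: arr=0 -> substrate=2 bound=4 product=5
t=9: arr=2 -> substrate=1 bound=4 product=8
t=10: arr=0 -> substrate=0 bound=4 product=9
t=11: arr=2 -> substrate=2 bound=4 product=9
t=12: arr=0 -> substrate=0 bound=3 product=12
t=13: arr=0 -> substrate=0 bound=2 product=13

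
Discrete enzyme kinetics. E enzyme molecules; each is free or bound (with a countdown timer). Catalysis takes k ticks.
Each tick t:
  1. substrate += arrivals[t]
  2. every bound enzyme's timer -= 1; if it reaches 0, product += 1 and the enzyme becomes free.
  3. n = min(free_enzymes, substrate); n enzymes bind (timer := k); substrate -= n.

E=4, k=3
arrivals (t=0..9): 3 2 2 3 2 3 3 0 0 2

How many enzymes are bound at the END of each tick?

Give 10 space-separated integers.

t=0: arr=3 -> substrate=0 bound=3 product=0
t=1: arr=2 -> substrate=1 bound=4 product=0
t=2: arr=2 -> substrate=3 bound=4 product=0
t=3: arr=3 -> substrate=3 bound=4 product=3
t=4: arr=2 -> substrate=4 bound=4 product=4
t=5: arr=3 -> substrate=7 bound=4 product=4
t=6: arr=3 -> substrate=7 bound=4 product=7
t=7: arr=0 -> substrate=6 bound=4 product=8
t=8: arr=0 -> substrate=6 bound=4 product=8
t=9: arr=2 -> substrate=5 bound=4 product=11

Answer: 3 4 4 4 4 4 4 4 4 4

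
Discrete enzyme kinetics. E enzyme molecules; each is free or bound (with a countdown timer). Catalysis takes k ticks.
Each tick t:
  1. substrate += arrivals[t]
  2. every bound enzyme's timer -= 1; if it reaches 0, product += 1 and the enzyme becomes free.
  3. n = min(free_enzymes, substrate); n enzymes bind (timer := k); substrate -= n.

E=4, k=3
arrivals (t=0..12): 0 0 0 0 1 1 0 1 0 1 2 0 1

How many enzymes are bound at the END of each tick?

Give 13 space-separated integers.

t=0: arr=0 -> substrate=0 bound=0 product=0
t=1: arr=0 -> substrate=0 bound=0 product=0
t=2: arr=0 -> substrate=0 bound=0 product=0
t=3: arr=0 -> substrate=0 bound=0 product=0
t=4: arr=1 -> substrate=0 bound=1 product=0
t=5: arr=1 -> substrate=0 bound=2 product=0
t=6: arr=0 -> substrate=0 bound=2 product=0
t=7: arr=1 -> substrate=0 bound=2 product=1
t=8: arr=0 -> substrate=0 bound=1 product=2
t=9: arr=1 -> substrate=0 bound=2 product=2
t=10: arr=2 -> substrate=0 bound=3 product=3
t=11: arr=0 -> substrate=0 bound=3 product=3
t=12: arr=1 -> substrate=0 bound=3 product=4

Answer: 0 0 0 0 1 2 2 2 1 2 3 3 3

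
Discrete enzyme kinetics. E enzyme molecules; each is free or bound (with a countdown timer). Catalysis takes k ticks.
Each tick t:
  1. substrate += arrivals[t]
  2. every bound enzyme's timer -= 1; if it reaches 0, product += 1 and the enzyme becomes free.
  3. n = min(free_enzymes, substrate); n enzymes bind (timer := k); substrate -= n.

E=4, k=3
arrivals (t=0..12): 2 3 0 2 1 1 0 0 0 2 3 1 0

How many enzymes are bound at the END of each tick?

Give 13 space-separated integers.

t=0: arr=2 -> substrate=0 bound=2 product=0
t=1: arr=3 -> substrate=1 bound=4 product=0
t=2: arr=0 -> substrate=1 bound=4 product=0
t=3: arr=2 -> substrate=1 bound=4 product=2
t=4: arr=1 -> substrate=0 bound=4 product=4
t=5: arr=1 -> substrate=1 bound=4 product=4
t=6: arr=0 -> substrate=0 bound=3 product=6
t=7: arr=0 -> substrate=0 bound=1 product=8
t=8: arr=0 -> substrate=0 bound=1 product=8
t=9: arr=2 -> substrate=0 bound=2 product=9
t=10: arr=3 -> substrate=1 bound=4 product=9
t=11: arr=1 -> substrate=2 bound=4 product=9
t=12: arr=0 -> substrate=0 bound=4 product=11

Answer: 2 4 4 4 4 4 3 1 1 2 4 4 4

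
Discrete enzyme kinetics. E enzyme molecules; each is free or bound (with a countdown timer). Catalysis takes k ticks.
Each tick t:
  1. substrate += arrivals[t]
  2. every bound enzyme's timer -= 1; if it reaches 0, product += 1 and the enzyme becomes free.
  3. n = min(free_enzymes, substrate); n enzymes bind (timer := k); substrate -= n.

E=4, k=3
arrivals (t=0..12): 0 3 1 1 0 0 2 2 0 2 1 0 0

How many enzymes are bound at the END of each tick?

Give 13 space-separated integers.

t=0: arr=0 -> substrate=0 bound=0 product=0
t=1: arr=3 -> substrate=0 bound=3 product=0
t=2: arr=1 -> substrate=0 bound=4 product=0
t=3: arr=1 -> substrate=1 bound=4 product=0
t=4: arr=0 -> substrate=0 bound=2 product=3
t=5: arr=0 -> substrate=0 bound=1 product=4
t=6: arr=2 -> substrate=0 bound=3 product=4
t=7: arr=2 -> substrate=0 bound=4 product=5
t=8: arr=0 -> substrate=0 bound=4 product=5
t=9: arr=2 -> substrate=0 bound=4 product=7
t=10: arr=1 -> substrate=0 bound=3 product=9
t=11: arr=0 -> substrate=0 bound=3 product=9
t=12: arr=0 -> substrate=0 bound=1 product=11

Answer: 0 3 4 4 2 1 3 4 4 4 3 3 1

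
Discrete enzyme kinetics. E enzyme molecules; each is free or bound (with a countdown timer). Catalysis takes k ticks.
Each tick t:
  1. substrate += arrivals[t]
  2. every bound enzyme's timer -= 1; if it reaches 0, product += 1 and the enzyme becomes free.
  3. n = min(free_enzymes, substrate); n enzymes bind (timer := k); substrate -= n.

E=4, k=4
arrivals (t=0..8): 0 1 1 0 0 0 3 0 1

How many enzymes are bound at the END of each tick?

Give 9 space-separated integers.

t=0: arr=0 -> substrate=0 bound=0 product=0
t=1: arr=1 -> substrate=0 bound=1 product=0
t=2: arr=1 -> substrate=0 bound=2 product=0
t=3: arr=0 -> substrate=0 bound=2 product=0
t=4: arr=0 -> substrate=0 bound=2 product=0
t=5: arr=0 -> substrate=0 bound=1 product=1
t=6: arr=3 -> substrate=0 bound=3 product=2
t=7: arr=0 -> substrate=0 bound=3 product=2
t=8: arr=1 -> substrate=0 bound=4 product=2

Answer: 0 1 2 2 2 1 3 3 4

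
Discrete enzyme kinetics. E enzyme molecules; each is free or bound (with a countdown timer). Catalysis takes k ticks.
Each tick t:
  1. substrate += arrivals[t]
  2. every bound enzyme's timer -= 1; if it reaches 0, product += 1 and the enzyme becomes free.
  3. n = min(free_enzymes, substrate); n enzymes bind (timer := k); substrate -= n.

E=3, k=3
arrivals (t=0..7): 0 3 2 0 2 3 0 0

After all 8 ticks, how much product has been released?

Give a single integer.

t=0: arr=0 -> substrate=0 bound=0 product=0
t=1: arr=3 -> substrate=0 bound=3 product=0
t=2: arr=2 -> substrate=2 bound=3 product=0
t=3: arr=0 -> substrate=2 bound=3 product=0
t=4: arr=2 -> substrate=1 bound=3 product=3
t=5: arr=3 -> substrate=4 bound=3 product=3
t=6: arr=0 -> substrate=4 bound=3 product=3
t=7: arr=0 -> substrate=1 bound=3 product=6

Answer: 6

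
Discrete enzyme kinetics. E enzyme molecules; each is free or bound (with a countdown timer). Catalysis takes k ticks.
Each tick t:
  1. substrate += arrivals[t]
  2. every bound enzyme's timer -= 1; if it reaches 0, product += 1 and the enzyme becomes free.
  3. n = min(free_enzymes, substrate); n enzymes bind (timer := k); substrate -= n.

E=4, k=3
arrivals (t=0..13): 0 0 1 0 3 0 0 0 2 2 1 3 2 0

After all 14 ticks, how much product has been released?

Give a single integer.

Answer: 8

Derivation:
t=0: arr=0 -> substrate=0 bound=0 product=0
t=1: arr=0 -> substrate=0 bound=0 product=0
t=2: arr=1 -> substrate=0 bound=1 product=0
t=3: arr=0 -> substrate=0 bound=1 product=0
t=4: arr=3 -> substrate=0 bound=4 product=0
t=5: arr=0 -> substrate=0 bound=3 product=1
t=6: arr=0 -> substrate=0 bound=3 product=1
t=7: arr=0 -> substrate=0 bound=0 product=4
t=8: arr=2 -> substrate=0 bound=2 product=4
t=9: arr=2 -> substrate=0 bound=4 product=4
t=10: arr=1 -> substrate=1 bound=4 product=4
t=11: arr=3 -> substrate=2 bound=4 product=6
t=12: arr=2 -> substrate=2 bound=4 product=8
t=13: arr=0 -> substrate=2 bound=4 product=8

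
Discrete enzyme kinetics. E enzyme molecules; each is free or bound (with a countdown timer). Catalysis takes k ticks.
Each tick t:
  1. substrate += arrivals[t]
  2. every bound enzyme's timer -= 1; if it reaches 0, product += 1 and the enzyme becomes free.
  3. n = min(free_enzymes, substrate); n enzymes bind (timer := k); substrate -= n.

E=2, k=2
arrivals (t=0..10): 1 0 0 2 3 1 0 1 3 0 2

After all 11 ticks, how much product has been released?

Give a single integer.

t=0: arr=1 -> substrate=0 bound=1 product=0
t=1: arr=0 -> substrate=0 bound=1 product=0
t=2: arr=0 -> substrate=0 bound=0 product=1
t=3: arr=2 -> substrate=0 bound=2 product=1
t=4: arr=3 -> substrate=3 bound=2 product=1
t=5: arr=1 -> substrate=2 bound=2 product=3
t=6: arr=0 -> substrate=2 bound=2 product=3
t=7: arr=1 -> substrate=1 bound=2 product=5
t=8: arr=3 -> substrate=4 bound=2 product=5
t=9: arr=0 -> substrate=2 bound=2 product=7
t=10: arr=2 -> substrate=4 bound=2 product=7

Answer: 7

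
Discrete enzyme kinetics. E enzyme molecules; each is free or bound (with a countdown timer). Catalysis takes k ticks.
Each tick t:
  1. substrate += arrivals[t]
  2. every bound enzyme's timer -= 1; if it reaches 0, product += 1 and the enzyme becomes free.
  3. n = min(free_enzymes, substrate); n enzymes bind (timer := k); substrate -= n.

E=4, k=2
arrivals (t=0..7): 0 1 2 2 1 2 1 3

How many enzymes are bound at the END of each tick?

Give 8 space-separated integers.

t=0: arr=0 -> substrate=0 bound=0 product=0
t=1: arr=1 -> substrate=0 bound=1 product=0
t=2: arr=2 -> substrate=0 bound=3 product=0
t=3: arr=2 -> substrate=0 bound=4 product=1
t=4: arr=1 -> substrate=0 bound=3 product=3
t=5: arr=2 -> substrate=0 bound=3 product=5
t=6: arr=1 -> substrate=0 bound=3 product=6
t=7: arr=3 -> substrate=0 bound=4 product=8

Answer: 0 1 3 4 3 3 3 4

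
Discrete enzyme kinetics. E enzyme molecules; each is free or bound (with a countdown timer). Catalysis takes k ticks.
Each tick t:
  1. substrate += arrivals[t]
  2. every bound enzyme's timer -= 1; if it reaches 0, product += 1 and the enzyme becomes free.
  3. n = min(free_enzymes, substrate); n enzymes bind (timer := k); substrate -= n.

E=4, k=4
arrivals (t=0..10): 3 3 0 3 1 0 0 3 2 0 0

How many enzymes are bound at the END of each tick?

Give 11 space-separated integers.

Answer: 3 4 4 4 4 4 4 4 4 4 4

Derivation:
t=0: arr=3 -> substrate=0 bound=3 product=0
t=1: arr=3 -> substrate=2 bound=4 product=0
t=2: arr=0 -> substrate=2 bound=4 product=0
t=3: arr=3 -> substrate=5 bound=4 product=0
t=4: arr=1 -> substrate=3 bound=4 product=3
t=5: arr=0 -> substrate=2 bound=4 product=4
t=6: arr=0 -> substrate=2 bound=4 product=4
t=7: arr=3 -> substrate=5 bound=4 product=4
t=8: arr=2 -> substrate=4 bound=4 product=7
t=9: arr=0 -> substrate=3 bound=4 product=8
t=10: arr=0 -> substrate=3 bound=4 product=8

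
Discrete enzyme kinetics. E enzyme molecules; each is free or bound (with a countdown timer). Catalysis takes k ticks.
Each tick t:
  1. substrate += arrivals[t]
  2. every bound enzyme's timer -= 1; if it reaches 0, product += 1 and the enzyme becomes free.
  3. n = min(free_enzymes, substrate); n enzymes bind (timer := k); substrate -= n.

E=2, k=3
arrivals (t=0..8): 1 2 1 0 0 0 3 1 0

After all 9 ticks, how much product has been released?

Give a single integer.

Answer: 4

Derivation:
t=0: arr=1 -> substrate=0 bound=1 product=0
t=1: arr=2 -> substrate=1 bound=2 product=0
t=2: arr=1 -> substrate=2 bound=2 product=0
t=3: arr=0 -> substrate=1 bound=2 product=1
t=4: arr=0 -> substrate=0 bound=2 product=2
t=5: arr=0 -> substrate=0 bound=2 product=2
t=6: arr=3 -> substrate=2 bound=2 product=3
t=7: arr=1 -> substrate=2 bound=2 product=4
t=8: arr=0 -> substrate=2 bound=2 product=4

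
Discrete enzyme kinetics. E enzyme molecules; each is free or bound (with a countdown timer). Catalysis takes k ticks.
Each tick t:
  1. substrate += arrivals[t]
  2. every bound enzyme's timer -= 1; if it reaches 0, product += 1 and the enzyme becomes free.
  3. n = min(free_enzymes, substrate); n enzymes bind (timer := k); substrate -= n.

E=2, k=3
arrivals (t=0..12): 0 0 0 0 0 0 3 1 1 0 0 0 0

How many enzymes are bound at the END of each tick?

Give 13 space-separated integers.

t=0: arr=0 -> substrate=0 bound=0 product=0
t=1: arr=0 -> substrate=0 bound=0 product=0
t=2: arr=0 -> substrate=0 bound=0 product=0
t=3: arr=0 -> substrate=0 bound=0 product=0
t=4: arr=0 -> substrate=0 bound=0 product=0
t=5: arr=0 -> substrate=0 bound=0 product=0
t=6: arr=3 -> substrate=1 bound=2 product=0
t=7: arr=1 -> substrate=2 bound=2 product=0
t=8: arr=1 -> substrate=3 bound=2 product=0
t=9: arr=0 -> substrate=1 bound=2 product=2
t=10: arr=0 -> substrate=1 bound=2 product=2
t=11: arr=0 -> substrate=1 bound=2 product=2
t=12: arr=0 -> substrate=0 bound=1 product=4

Answer: 0 0 0 0 0 0 2 2 2 2 2 2 1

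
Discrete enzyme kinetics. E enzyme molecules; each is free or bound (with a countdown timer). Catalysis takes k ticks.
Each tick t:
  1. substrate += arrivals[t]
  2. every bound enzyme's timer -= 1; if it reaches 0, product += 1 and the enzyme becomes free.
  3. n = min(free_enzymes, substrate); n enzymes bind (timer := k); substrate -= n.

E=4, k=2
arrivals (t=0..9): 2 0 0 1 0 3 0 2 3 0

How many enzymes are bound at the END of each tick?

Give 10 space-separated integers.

t=0: arr=2 -> substrate=0 bound=2 product=0
t=1: arr=0 -> substrate=0 bound=2 product=0
t=2: arr=0 -> substrate=0 bound=0 product=2
t=3: arr=1 -> substrate=0 bound=1 product=2
t=4: arr=0 -> substrate=0 bound=1 product=2
t=5: arr=3 -> substrate=0 bound=3 product=3
t=6: arr=0 -> substrate=0 bound=3 product=3
t=7: arr=2 -> substrate=0 bound=2 product=6
t=8: arr=3 -> substrate=1 bound=4 product=6
t=9: arr=0 -> substrate=0 bound=3 product=8

Answer: 2 2 0 1 1 3 3 2 4 3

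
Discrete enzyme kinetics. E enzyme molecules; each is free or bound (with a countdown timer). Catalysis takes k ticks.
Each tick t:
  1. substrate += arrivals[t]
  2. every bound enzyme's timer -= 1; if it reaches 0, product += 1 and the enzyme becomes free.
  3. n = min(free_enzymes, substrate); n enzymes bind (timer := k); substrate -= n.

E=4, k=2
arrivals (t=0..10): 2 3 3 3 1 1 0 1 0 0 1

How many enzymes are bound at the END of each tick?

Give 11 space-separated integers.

Answer: 2 4 4 4 4 4 3 2 1 0 1

Derivation:
t=0: arr=2 -> substrate=0 bound=2 product=0
t=1: arr=3 -> substrate=1 bound=4 product=0
t=2: arr=3 -> substrate=2 bound=4 product=2
t=3: arr=3 -> substrate=3 bound=4 product=4
t=4: arr=1 -> substrate=2 bound=4 product=6
t=5: arr=1 -> substrate=1 bound=4 product=8
t=6: arr=0 -> substrate=0 bound=3 product=10
t=7: arr=1 -> substrate=0 bound=2 product=12
t=8: arr=0 -> substrate=0 bound=1 product=13
t=9: arr=0 -> substrate=0 bound=0 product=14
t=10: arr=1 -> substrate=0 bound=1 product=14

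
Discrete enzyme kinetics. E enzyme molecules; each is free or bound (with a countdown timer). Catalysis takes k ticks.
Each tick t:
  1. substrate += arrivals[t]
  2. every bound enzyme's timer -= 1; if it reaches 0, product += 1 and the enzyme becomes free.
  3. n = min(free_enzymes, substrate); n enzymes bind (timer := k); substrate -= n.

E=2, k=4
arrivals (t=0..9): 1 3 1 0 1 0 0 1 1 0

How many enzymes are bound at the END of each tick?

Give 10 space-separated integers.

Answer: 1 2 2 2 2 2 2 2 2 2

Derivation:
t=0: arr=1 -> substrate=0 bound=1 product=0
t=1: arr=3 -> substrate=2 bound=2 product=0
t=2: arr=1 -> substrate=3 bound=2 product=0
t=3: arr=0 -> substrate=3 bound=2 product=0
t=4: arr=1 -> substrate=3 bound=2 product=1
t=5: arr=0 -> substrate=2 bound=2 product=2
t=6: arr=0 -> substrate=2 bound=2 product=2
t=7: arr=1 -> substrate=3 bound=2 product=2
t=8: arr=1 -> substrate=3 bound=2 product=3
t=9: arr=0 -> substrate=2 bound=2 product=4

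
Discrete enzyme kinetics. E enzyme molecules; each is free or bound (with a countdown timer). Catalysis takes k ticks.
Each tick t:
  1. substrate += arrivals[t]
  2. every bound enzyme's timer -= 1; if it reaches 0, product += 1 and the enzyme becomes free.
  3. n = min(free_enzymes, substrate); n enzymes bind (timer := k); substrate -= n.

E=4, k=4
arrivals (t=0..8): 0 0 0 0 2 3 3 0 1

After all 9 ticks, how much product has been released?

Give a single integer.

t=0: arr=0 -> substrate=0 bound=0 product=0
t=1: arr=0 -> substrate=0 bound=0 product=0
t=2: arr=0 -> substrate=0 bound=0 product=0
t=3: arr=0 -> substrate=0 bound=0 product=0
t=4: arr=2 -> substrate=0 bound=2 product=0
t=5: arr=3 -> substrate=1 bound=4 product=0
t=6: arr=3 -> substrate=4 bound=4 product=0
t=7: arr=0 -> substrate=4 bound=4 product=0
t=8: arr=1 -> substrate=3 bound=4 product=2

Answer: 2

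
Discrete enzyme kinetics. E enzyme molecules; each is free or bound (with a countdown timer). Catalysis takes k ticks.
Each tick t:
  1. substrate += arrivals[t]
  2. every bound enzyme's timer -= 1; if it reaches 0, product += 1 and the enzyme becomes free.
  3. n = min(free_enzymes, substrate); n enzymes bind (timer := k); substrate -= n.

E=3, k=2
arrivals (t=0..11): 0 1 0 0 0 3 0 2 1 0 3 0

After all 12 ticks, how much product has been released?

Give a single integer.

Answer: 7

Derivation:
t=0: arr=0 -> substrate=0 bound=0 product=0
t=1: arr=1 -> substrate=0 bound=1 product=0
t=2: arr=0 -> substrate=0 bound=1 product=0
t=3: arr=0 -> substrate=0 bound=0 product=1
t=4: arr=0 -> substrate=0 bound=0 product=1
t=5: arr=3 -> substrate=0 bound=3 product=1
t=6: arr=0 -> substrate=0 bound=3 product=1
t=7: arr=2 -> substrate=0 bound=2 product=4
t=8: arr=1 -> substrate=0 bound=3 product=4
t=9: arr=0 -> substrate=0 bound=1 product=6
t=10: arr=3 -> substrate=0 bound=3 product=7
t=11: arr=0 -> substrate=0 bound=3 product=7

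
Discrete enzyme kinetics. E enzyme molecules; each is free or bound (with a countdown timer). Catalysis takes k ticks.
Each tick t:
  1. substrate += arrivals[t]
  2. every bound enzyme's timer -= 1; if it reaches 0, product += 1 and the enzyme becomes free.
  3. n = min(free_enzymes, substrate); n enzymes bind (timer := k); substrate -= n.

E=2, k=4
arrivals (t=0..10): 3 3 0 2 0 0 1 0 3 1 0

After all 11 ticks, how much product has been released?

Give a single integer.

Answer: 4

Derivation:
t=0: arr=3 -> substrate=1 bound=2 product=0
t=1: arr=3 -> substrate=4 bound=2 product=0
t=2: arr=0 -> substrate=4 bound=2 product=0
t=3: arr=2 -> substrate=6 bound=2 product=0
t=4: arr=0 -> substrate=4 bound=2 product=2
t=5: arr=0 -> substrate=4 bound=2 product=2
t=6: arr=1 -> substrate=5 bound=2 product=2
t=7: arr=0 -> substrate=5 bound=2 product=2
t=8: arr=3 -> substrate=6 bound=2 product=4
t=9: arr=1 -> substrate=7 bound=2 product=4
t=10: arr=0 -> substrate=7 bound=2 product=4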